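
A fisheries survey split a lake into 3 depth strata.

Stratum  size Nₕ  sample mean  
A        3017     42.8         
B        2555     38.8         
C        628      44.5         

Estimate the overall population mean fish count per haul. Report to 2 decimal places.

41.32

N = 6200; weights Wₕ = Nₕ/N = (0.4866, 0.4121, 0.1013).
x̄_st = Σ Wₕ·x̄ₕ = 0.4866·42.8 + 0.4121·38.8 + 0.1013·44.5 ≈ 41.3238...
→ 41.32.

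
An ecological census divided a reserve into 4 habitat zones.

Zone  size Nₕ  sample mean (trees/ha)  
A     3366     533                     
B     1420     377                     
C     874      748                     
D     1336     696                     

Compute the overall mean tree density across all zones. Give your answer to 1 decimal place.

559.3

N = 3366 + 1420 + 874 + 1336 = 6996.
Overall mean = Σ (Nₕ/N)·x̄ₕ — weight by population share, not a simple average.
Σ Nₕx̄ₕ = 3366·533 + 1420·377 + 874·748 + 1336·696 = 1794078 + 535340 + 653752 + 929856 = 3913026.
Divide by N: 3913026 / 6996 = 559.323... → 559.3.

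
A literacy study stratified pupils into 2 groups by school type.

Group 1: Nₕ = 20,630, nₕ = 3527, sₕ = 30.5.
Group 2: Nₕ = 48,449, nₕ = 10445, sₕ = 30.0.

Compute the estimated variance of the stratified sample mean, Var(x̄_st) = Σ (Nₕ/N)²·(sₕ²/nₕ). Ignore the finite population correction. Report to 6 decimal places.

N = 69079. Term for each stratum: Wₕ²sₕ²/nₕ.
Var(x̄_st) = 0.023523427 + 0.042384944 = 0.065908371 → 0.065908.

0.065908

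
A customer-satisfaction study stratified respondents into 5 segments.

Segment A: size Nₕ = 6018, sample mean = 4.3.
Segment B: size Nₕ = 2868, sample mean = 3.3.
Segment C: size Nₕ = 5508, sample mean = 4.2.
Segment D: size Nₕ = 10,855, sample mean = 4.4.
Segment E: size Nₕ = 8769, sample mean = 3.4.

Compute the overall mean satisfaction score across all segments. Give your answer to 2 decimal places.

x̄_st = (Σ Nₕx̄ₕ) / (Σ Nₕ) = (6018·4.3 + 2868·3.3 + 5508·4.2 + 10855·4.4 + 8769·3.4) / 34018
= 136052 / 34018 = 3.9994... → 4.00.

4.00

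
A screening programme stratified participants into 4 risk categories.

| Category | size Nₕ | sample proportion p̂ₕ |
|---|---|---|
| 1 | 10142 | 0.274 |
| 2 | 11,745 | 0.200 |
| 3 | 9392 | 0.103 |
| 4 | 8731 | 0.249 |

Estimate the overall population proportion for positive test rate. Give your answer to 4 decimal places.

Wₕ = Nₕ/N with N = 40010: 0.2535, 0.2936, 0.2347, 0.2182.
p̂_st = 0.2535·0.274 + 0.2936·0.200 + 0.2347·0.103 + 0.2182·0.249 ≈ 0.206681... → 0.2067.

0.2067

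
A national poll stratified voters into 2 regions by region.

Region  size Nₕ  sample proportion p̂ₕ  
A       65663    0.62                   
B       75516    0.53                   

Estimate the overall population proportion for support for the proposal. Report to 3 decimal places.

0.572

N = 65663 + 75516 = 141179.
Overall proportion = Σ (Nₕ/N)·p̂ₕ.
Σ Nₕp̂ₕ = 40711.06 + 40023.48 = 80734.54.
80734.54 / 141179 = 0.57186... → 0.572.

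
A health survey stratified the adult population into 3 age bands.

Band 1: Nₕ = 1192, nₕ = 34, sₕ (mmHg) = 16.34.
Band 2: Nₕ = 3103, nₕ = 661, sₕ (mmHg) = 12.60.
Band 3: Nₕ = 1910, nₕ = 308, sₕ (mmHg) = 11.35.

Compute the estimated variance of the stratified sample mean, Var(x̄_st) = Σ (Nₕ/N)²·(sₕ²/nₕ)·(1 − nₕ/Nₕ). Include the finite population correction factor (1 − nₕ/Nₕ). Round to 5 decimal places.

0.36204

N = 6205; Wₕ = Nₕ/N.
band 1: (1192/6205)²·16.34²/34·(1 − 34/1192) = 0.28153113
band 2: (3103/6205)²·12.60²/661·(1 − 661/3103) = 0.04726977
band 3: (1910/6205)²·11.35²/308·(1 − 308/1910) = 0.03323941
Sum = 0.36204032 → 0.36204.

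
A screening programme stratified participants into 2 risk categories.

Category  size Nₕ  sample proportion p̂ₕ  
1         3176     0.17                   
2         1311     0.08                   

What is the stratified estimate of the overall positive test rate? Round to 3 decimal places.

N = 3176 + 1311 = 4487.
Overall proportion = Σ (Nₕ/N)·p̂ₕ.
Σ Nₕp̂ₕ = 539.92 + 104.88 = 644.8.
644.8 / 4487 = 0.14370... → 0.144.

0.144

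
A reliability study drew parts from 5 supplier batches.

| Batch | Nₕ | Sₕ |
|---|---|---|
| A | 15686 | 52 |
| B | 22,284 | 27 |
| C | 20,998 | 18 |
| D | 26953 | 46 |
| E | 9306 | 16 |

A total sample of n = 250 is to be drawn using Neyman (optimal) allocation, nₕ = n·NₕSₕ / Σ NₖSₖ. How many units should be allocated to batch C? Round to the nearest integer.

30

A: NₕSₕ = 15686·52 = 815672
B: NₕSₕ = 22284·27 = 601668
C: NₕSₕ = 20998·18 = 377964
D: NₕSₕ = 26953·46 = 1239838
E: NₕSₕ = 9306·16 = 148896
Σ NₕSₕ = 3184038.
n_C = 250·377964/3184038 = 29.676... → 30.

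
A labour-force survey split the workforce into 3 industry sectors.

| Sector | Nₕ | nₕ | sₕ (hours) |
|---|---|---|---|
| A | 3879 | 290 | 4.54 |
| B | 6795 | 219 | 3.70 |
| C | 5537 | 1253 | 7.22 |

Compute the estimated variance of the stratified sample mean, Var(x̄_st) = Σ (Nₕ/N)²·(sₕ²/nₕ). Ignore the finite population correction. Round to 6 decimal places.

N = 16211; Wₕ = Nₕ/N.
sector A: (3879/16211)²·4.54²/290 = 0.004069431
sector B: (6795/16211)²·3.70²/219 = 0.010982941
sector C: (5537/16211)²·7.22²/1253 = 0.004853475
Sum = 0.019905846 → 0.019906.

0.019906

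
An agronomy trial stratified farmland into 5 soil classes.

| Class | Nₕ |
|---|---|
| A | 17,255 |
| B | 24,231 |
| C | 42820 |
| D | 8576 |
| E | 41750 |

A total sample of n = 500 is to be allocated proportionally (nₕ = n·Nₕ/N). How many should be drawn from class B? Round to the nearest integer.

N = 17255 + 24231 + 42820 + 8576 + 41750 = 134632.
n_B = 500·24231/134632 = 89.990... → 90.

90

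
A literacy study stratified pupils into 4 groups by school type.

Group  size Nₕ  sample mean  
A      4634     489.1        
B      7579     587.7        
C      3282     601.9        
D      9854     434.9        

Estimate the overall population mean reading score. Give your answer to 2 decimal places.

N = 4634 + 7579 + 3282 + 9854 = 25349.
Overall mean = Σ (Nₕ/N)·x̄ₕ — weight by population share, not a simple average.
Σ Nₕx̄ₕ = 4634·489.1 + 7579·587.7 + 3282·601.9 + 9854·434.9 = 2266489.4 + 4454178.3 + 1975435.8 + 4285504.6 = 12981608.1.
Divide by N: 12981608.1 / 25349 = 512.1152... → 512.12.

512.12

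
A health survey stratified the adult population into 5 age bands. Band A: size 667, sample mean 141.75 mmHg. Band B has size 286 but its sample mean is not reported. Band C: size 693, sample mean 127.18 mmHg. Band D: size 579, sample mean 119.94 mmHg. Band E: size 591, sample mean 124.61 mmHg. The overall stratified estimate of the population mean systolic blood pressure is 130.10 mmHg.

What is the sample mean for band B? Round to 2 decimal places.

141.92

N = 667 + 286 + 693 + 579 + 591 = 2816.
Overall total = μ·N = 130.10·2816 = 366361.6.
Subtract the known strata: 667·141.75 + 693·127.18 + 579·119.94 + 591·124.61 = 325772.76.
Remaining total for band B: 366361.6 − 325772.76 = 40588.84.
Divide by its size: 40588.84 / 286 = 141.9190... → 141.92.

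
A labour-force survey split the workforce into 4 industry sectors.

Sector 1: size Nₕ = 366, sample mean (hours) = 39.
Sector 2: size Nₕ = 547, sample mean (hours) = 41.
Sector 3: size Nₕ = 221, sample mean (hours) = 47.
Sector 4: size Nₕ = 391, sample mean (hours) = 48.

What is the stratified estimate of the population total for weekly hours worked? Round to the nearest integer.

65856

1: 366·39 = 14274
2: 547·41 = 22427
3: 221·47 = 10387
4: 391·48 = 18768
τ̂ = Σ Nₕx̄ₕ = 65856.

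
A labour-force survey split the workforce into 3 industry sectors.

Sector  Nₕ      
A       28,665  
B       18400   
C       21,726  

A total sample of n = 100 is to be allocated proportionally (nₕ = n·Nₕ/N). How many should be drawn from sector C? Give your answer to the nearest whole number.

32

Share of sector C = 21726/68791 = 0.31583.
Allocate 100 × 0.31583 = 31.583... → 32.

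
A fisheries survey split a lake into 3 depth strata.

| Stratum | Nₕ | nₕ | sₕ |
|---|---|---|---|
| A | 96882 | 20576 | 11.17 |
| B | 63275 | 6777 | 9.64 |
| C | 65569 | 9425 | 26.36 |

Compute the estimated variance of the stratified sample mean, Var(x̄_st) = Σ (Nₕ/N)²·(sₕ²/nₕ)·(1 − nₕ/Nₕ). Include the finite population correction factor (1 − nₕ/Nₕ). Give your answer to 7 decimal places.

N = 225726; Wₕ = Nₕ/N.
stratum A: (96882/225726)²·11.17²/20576·(1 − 20576/96882) = 0.0008798001
stratum B: (63275/225726)²·9.64²/6777·(1 − 6777/63275) = 0.0009620965
stratum C: (65569/225726)²·26.36²/9425·(1 − 9425/65569) = 0.0053265768
Sum = 0.0071684734 → 0.0071685.

0.0071685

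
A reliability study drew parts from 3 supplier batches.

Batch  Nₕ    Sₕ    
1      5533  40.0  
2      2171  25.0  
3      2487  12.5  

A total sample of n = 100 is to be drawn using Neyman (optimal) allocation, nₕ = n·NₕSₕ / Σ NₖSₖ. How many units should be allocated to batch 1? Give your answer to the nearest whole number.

Σ NₕSₕ = 5533·40.0 + 2171·25.0 + 2487·12.5 = 306682.5.
Share for 1: 221320/306682.5 = 0.72166.
n_1 = 100 × 0.72166 = 72.166... → 72.

72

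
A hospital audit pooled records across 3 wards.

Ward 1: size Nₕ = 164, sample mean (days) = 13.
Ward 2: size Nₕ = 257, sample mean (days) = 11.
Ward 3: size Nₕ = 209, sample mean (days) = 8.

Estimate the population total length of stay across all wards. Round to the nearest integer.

6631

1: 164·13 = 2132
2: 257·11 = 2827
3: 209·8 = 1672
τ̂ = Σ Nₕx̄ₕ = 6631.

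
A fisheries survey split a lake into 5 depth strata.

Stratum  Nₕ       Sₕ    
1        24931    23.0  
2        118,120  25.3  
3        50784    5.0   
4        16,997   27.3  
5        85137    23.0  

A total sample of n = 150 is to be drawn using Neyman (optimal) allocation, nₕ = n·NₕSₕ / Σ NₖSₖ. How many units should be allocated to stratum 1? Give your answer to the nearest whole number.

14

Σ NₕSₕ = 24931·23.0 + 118120·25.3 + 50784·5.0 + 16997·27.3 + 85137·23.0 = 6237938.1.
Share for 1: 573413/6237938.1 = 0.09192.
n_1 = 150 × 0.09192 = 13.789... → 14.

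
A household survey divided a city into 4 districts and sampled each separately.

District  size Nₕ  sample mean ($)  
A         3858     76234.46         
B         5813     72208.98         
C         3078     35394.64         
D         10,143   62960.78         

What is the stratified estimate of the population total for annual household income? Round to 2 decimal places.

Estimate total by summing Nₕ·x̄ₕ over strata.
3858·76234.46 + 5813·72208.98 + 3078·35394.64 + 10143·62960.78 = 294112546.68 + 419750800.74 + 108944701.92 + 638611191.54 = 1461419240.88.

1461419240.88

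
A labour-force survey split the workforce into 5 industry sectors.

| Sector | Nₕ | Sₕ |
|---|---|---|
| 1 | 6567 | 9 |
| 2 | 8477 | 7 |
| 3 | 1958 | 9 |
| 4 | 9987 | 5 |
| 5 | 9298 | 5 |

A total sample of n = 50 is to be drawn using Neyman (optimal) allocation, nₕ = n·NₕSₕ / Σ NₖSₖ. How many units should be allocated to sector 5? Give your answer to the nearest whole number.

10

1: NₕSₕ = 6567·9 = 59103
2: NₕSₕ = 8477·7 = 59339
3: NₕSₕ = 1958·9 = 17622
4: NₕSₕ = 9987·5 = 49935
5: NₕSₕ = 9298·5 = 46490
Σ NₕSₕ = 232489.
n_5 = 50·46490/232489 = 9.998... → 10.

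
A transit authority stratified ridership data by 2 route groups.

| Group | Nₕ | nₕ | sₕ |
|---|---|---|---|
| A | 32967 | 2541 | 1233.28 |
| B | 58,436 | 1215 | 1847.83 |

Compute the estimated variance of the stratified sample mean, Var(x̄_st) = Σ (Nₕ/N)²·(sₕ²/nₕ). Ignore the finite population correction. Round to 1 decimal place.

1226.5

N = 91403. Term for each stratum: Wₕ²sₕ²/nₕ.
Var(x̄_st) = 77.8676 + 1148.6502 = 1226.5178 → 1226.5.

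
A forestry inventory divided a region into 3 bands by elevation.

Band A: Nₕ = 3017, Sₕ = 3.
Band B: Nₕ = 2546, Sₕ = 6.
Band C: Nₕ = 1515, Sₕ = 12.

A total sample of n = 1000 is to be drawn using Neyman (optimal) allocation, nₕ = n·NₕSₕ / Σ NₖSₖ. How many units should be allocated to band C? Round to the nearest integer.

428

A: NₕSₕ = 3017·3 = 9051
B: NₕSₕ = 2546·6 = 15276
C: NₕSₕ = 1515·12 = 18180
Σ NₕSₕ = 42507.
n_C = 1000·18180/42507 = 427.694... → 428.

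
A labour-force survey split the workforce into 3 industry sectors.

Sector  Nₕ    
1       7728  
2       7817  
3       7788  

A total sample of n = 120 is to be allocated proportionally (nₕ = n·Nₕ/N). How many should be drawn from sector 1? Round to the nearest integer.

Share of sector 1 = 7728/23333 = 0.33120.
Allocate 120 × 0.33120 = 39.745... → 40.

40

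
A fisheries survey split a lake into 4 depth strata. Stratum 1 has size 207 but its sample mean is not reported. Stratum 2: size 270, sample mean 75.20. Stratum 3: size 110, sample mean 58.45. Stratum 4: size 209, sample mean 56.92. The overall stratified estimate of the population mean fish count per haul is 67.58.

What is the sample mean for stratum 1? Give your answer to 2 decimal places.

N = 207 + 270 + 110 + 209 = 796.
Overall total = μ·N = 67.58·796 = 53793.68.
Subtract the known strata: 270·75.20 + 110·58.45 + 209·56.92 = 38629.78.
Remaining total for stratum 1: 53793.68 − 38629.78 = 15163.9.
Divide by its size: 15163.9 / 207 = 73.2556... → 73.26.

73.26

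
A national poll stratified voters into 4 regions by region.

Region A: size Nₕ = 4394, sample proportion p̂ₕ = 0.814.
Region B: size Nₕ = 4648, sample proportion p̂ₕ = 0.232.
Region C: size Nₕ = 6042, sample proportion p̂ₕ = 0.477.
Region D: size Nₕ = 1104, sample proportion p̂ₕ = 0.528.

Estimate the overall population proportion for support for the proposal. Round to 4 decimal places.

0.5016

N = 4394 + 4648 + 6042 + 1104 = 16188.
Overall proportion = Σ (Nₕ/N)·p̂ₕ.
Σ Nₕp̂ₕ = 3576.716 + 1078.336 + 2882.034 + 582.912 = 8119.998.
8119.998 / 16188 = 0.501606... → 0.5016.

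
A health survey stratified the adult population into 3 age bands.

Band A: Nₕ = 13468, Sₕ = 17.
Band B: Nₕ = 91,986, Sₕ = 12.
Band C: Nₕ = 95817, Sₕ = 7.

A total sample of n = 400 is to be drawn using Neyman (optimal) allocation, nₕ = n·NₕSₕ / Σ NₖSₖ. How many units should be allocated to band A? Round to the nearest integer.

A: NₕSₕ = 13468·17 = 228956
B: NₕSₕ = 91986·12 = 1103832
C: NₕSₕ = 95817·7 = 670719
Σ NₕSₕ = 2003507.
n_A = 400·228956/2003507 = 45.711... → 46.

46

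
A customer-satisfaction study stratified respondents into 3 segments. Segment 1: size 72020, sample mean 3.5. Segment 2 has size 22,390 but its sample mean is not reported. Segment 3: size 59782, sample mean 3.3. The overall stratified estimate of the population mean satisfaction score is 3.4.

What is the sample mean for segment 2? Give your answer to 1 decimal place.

3.3

N = 72020 + 22390 + 59782 = 154192.
Overall total = μ·N = 3.4·154192 = 524252.8.
Subtract the known strata: 72020·3.5 + 59782·3.3 = 449350.6.
Remaining total for segment 2: 524252.8 − 449350.6 = 74902.2.
Divide by its size: 74902.2 / 22390 = 3.345... → 3.3.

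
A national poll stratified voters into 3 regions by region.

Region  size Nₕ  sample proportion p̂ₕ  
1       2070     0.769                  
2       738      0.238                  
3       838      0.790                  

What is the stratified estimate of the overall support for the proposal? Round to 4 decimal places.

0.6663

Wₕ = Nₕ/N with N = 3646: 0.5677, 0.2024, 0.2298.
p̂_st = 0.5677·0.769 + 0.2024·0.238 + 0.2298·0.790 ≈ 0.666345... → 0.6663.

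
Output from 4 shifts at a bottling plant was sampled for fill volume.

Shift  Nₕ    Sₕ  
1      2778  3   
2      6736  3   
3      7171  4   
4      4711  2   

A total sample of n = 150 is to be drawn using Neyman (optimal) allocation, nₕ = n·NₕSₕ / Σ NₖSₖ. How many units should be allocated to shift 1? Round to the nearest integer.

1: NₕSₕ = 2778·3 = 8334
2: NₕSₕ = 6736·3 = 20208
3: NₕSₕ = 7171·4 = 28684
4: NₕSₕ = 4711·2 = 9422
Σ NₕSₕ = 66648.
n_1 = 150·8334/66648 = 18.757... → 19.

19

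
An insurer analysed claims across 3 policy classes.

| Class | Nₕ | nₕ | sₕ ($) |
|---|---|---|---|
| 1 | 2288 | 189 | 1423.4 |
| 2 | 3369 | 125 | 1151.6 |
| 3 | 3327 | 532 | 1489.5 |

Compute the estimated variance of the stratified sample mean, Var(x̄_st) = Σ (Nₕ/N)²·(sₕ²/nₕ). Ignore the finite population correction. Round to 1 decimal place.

2759.2

N = 8984; Wₕ = Nₕ/N.
class 1: (2288/8984)²·1423.4²/189 = 695.2879
class 2: (3369/8984)²·1151.6²/125 = 1491.9554
class 3: (3327/8984)²·1489.5²/532 = 571.9203
Sum = 2759.1636 → 2759.2.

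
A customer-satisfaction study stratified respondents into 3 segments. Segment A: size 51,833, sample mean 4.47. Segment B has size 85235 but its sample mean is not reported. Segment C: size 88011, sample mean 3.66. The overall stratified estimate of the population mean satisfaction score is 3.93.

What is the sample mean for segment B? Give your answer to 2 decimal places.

3.88

Σ Nₕx̄ₕ = N·μ, so 85235·x̄_B = 225079·3.93 − (51833·4.47 + 88011·3.66).
= 884560.47 − 553813.77 = 330746.7.
x̄_B = 330746.7 / 85235 = 3.8804... → 3.88.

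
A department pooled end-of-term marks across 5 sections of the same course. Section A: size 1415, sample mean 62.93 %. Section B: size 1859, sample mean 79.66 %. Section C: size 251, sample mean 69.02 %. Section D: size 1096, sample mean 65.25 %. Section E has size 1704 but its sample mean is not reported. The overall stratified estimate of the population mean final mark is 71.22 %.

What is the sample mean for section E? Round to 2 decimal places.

73.06

Σ Nₕx̄ₕ = N·μ, so 1704·x̄_E = 6325·71.22 − (1415·62.93 + 1859·79.66 + 251·69.02 + 1096·65.25).
= 450466.5 − 325971.91 = 124494.59.
x̄_E = 124494.59 / 1704 = 73.0602... → 73.06.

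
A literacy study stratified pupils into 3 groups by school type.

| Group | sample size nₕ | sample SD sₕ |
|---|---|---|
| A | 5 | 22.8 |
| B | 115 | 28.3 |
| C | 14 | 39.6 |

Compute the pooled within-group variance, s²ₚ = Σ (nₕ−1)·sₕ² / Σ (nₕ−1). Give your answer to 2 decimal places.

Degrees of freedom: 4 + 114 + 13 = 131.
Σ(nₕ−1)sₕ² = 4·519.84 + 114·800.89 + 13·1568.16 = 113766.9.
s²ₚ = 113766.9 / 131 = 868.4496... → 868.45.

868.45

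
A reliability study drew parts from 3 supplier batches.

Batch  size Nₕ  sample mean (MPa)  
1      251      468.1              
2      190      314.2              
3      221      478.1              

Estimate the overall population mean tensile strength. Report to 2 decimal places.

N = 662; weights Wₕ = Nₕ/N = (0.3792, 0.2870, 0.3338).
x̄_st = Σ Wₕ·x̄ₕ = 0.3792·468.1 + 0.2870·314.2 + 0.3338·478.1 ≈ 427.2677...
→ 427.27.

427.27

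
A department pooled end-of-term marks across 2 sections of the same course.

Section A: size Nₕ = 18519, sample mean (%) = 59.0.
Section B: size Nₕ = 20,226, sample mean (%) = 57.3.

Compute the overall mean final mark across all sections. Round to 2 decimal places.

x̄_st = (Σ Nₕx̄ₕ) / (Σ Nₕ) = (18519·59.0 + 20226·57.3) / 38745
= 2251570.8 / 38745 = 58.1126... → 58.11.

58.11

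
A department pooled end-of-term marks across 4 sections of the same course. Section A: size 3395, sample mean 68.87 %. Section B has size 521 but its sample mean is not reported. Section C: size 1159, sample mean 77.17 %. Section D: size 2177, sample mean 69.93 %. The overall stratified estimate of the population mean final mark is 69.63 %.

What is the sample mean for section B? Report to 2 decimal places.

Σ Nₕx̄ₕ = N·μ, so 521·x̄_B = 7252·69.63 − (3395·68.87 + 1159·77.17 + 2177·69.93).
= 504956.76 − 475491.29 = 29465.47.
x̄_B = 29465.47 / 521 = 56.5556... → 56.56.

56.56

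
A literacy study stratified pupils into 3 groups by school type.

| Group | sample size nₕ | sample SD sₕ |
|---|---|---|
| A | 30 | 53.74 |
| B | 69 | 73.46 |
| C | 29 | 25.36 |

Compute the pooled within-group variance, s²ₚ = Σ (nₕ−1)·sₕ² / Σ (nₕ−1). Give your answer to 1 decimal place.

A: (30−1)·53.74² = 29·2887.9876 = 83751.6404
B: (69−1)·73.46² = 68·5396.3716 = 366953.2688
C: (29−1)·25.36² = 28·643.1296 = 18007.6288
Numerator = 468712.538; denominator = Σ(nₕ−1) = 125.
s²ₚ = 468712.538/125 = 3749.700... → 3749.7.

3749.7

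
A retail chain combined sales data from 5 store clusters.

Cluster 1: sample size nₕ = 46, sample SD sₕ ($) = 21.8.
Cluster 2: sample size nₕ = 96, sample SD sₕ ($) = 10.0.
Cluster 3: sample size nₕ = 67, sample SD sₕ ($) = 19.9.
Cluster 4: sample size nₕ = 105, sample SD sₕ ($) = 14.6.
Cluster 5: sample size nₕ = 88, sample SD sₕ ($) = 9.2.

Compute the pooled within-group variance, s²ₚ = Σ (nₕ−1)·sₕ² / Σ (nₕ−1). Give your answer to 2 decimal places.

Degrees of freedom: 45 + 95 + 66 + 104 + 87 = 397.
Σ(nₕ−1)sₕ² = 45·475.24 + 95·100 + 66·396.01 + 104·213.16 + 87·84.64 = 86554.78.
s²ₚ = 86554.78 / 397 = 218.0221... → 218.02.

218.02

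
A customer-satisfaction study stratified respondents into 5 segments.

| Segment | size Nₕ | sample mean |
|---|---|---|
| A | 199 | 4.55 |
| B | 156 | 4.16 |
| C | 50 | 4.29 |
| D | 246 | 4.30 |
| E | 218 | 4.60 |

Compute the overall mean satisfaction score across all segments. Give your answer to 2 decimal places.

N = 199 + 156 + 50 + 246 + 218 = 869.
Weight each subgroup mean by Nₕ/N and sum.
Σ Nₕx̄ₕ = 199·4.55 + 156·4.16 + 50·4.29 + 246·4.30 + 218·4.60 = 905.45 + 648.96 + 214.5 + 1057.8 + 1002.8 = 3829.51.
Divide by N: 3829.51 / 869 = 4.4068... → 4.41.

4.41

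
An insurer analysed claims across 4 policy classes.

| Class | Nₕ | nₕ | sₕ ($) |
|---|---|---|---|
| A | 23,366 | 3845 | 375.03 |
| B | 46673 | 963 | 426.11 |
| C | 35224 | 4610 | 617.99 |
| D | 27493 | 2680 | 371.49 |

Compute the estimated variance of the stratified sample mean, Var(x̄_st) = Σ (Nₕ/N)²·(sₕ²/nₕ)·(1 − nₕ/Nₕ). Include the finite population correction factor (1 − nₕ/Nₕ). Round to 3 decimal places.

N = 132756; Wₕ = Nₕ/N.
class A: (23366/132756)²·375.03²/3845·(1 − 3845/23366) = 0.946703
class B: (46673/132756)²·426.11²/963·(1 − 963/46673) = 22.823686
class C: (35224/132756)²·617.99²/4610·(1 − 4610/35224) = 5.068885
class D: (27493/132756)²·371.49²/2680·(1 − 2680/27493) = 1.993208
Sum = 30.832482 → 30.832.

30.832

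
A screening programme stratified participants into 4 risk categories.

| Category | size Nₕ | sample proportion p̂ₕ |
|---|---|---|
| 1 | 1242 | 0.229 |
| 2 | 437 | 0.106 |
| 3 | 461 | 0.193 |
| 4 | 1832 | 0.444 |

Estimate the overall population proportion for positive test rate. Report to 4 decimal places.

0.3105

N = 1242 + 437 + 461 + 1832 = 3972.
Overall proportion = Σ (Nₕ/N)·p̂ₕ.
Σ Nₕp̂ₕ = 284.418 + 46.322 + 88.973 + 813.408 = 1233.121.
1233.121 / 3972 = 0.310453... → 0.3105.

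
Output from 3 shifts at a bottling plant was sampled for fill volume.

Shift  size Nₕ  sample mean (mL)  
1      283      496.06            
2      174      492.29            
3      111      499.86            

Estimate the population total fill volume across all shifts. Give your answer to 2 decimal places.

281527.90

Population total = Σ Nₕ·x̄ₕ (each stratum's size times its mean).
283·496.06 + 174·492.29 + 111·499.86 = 140384.98 + 85658.46 + 55484.46 = 281527.90.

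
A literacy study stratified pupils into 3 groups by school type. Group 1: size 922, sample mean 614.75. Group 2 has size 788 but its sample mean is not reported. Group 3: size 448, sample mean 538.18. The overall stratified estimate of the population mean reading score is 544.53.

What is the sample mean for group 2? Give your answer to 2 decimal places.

465.98

Σ Nₕx̄ₕ = N·μ, so 788·x̄_2 = 2158·544.53 − (922·614.75 + 448·538.18).
= 1175095.74 − 807904.14 = 367191.6.
x̄_2 = 367191.6 / 788 = 465.9792... → 465.98.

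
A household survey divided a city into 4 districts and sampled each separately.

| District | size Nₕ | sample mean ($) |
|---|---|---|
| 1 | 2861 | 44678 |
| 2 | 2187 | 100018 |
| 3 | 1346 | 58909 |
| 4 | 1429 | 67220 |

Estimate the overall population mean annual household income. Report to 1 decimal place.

66715.1

x̄_st = (Σ Nₕx̄ₕ) / (Σ Nₕ) = (2861·44678 + 2187·100018 + 1346·58909 + 1429·67220) / 7823
= 521912018 / 7823 = 66715.073... → 66715.1.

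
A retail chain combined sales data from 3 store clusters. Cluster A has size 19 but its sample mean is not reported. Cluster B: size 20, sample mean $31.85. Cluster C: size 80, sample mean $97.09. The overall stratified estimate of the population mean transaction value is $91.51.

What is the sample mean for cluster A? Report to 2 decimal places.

130.82

N = 19 + 20 + 80 = 119.
Overall total = μ·N = 91.51·119 = 10889.69.
Subtract the known strata: 20·31.85 + 80·97.09 = 8404.2.
Remaining total for cluster A: 10889.69 − 8404.2 = 2485.49.
Divide by its size: 2485.49 / 19 = 130.8153... → 130.82.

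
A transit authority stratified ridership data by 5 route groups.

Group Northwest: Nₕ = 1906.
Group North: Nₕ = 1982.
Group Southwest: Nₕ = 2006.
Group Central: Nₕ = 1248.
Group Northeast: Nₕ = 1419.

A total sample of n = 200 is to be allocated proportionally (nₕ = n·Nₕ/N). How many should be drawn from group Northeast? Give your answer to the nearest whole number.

N = 1906 + 1982 + 2006 + 1248 + 1419 = 8561.
n_Northeast = 200·1419/8561 = 33.150... → 33.

33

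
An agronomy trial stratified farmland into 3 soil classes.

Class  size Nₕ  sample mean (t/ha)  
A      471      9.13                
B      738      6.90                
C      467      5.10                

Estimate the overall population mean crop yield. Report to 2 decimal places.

x̄_st = (Σ Nₕx̄ₕ) / (Σ Nₕ) = (471·9.13 + 738·6.90 + 467·5.10) / 1676
= 11774.13 / 1676 = 7.0251... → 7.03.

7.03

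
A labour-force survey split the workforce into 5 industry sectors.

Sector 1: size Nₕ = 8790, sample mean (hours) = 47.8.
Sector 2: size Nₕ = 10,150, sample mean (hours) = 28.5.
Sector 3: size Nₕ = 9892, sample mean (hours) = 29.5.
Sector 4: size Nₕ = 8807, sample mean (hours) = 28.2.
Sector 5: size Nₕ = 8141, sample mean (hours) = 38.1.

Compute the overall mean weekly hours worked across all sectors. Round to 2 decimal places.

34.07

N = 8790 + 10150 + 9892 + 8807 + 8141 = 45780.
The stratified mean weights each stratum mean by its population share Nₕ/N.
Σ Nₕx̄ₕ = 8790·47.8 + 10150·28.5 + 9892·29.5 + 8807·28.2 + 8141·38.1 = 420162 + 289275 + 291814 + 248357.4 + 310172.1 = 1559780.5.
Divide by N: 1559780.5 / 45780 = 34.0712... → 34.07.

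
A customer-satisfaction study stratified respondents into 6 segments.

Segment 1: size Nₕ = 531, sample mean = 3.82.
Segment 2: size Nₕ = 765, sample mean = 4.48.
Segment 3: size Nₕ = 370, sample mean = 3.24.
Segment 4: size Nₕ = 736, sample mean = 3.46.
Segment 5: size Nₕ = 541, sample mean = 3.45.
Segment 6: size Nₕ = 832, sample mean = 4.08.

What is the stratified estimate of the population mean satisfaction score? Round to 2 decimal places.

3.83

x̄_st = (Σ Nₕx̄ₕ) / (Σ Nₕ) = (531·3.82 + 765·4.48 + 370·3.24 + 736·3.46 + 541·3.45 + 832·4.08) / 3775
= 14461.99 / 3775 = 3.8310... → 3.83.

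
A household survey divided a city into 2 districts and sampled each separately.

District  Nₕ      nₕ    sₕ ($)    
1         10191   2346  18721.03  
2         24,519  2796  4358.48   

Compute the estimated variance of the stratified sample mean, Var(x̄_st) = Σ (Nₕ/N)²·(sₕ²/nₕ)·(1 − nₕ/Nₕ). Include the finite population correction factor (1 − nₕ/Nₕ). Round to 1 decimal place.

12917.2

N = 34710. Term for each stratum: Wₕ²sₕ²/nₕ·(1−nₕ/Nₕ).
Var(x̄_st) = 9913.6137 + 3003.6289 = 12917.2426 → 12917.2.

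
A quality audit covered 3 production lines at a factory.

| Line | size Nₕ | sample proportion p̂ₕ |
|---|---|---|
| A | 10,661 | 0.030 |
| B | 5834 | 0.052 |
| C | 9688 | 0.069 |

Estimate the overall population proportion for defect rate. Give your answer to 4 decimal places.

N = 10661 + 5834 + 9688 = 26183.
Overall proportion = Σ (Nₕ/N)·p̂ₕ.
Σ Nₕp̂ₕ = 319.83 + 303.368 + 668.472 = 1291.67.
1291.67 / 26183 = 0.049332... → 0.0493.

0.0493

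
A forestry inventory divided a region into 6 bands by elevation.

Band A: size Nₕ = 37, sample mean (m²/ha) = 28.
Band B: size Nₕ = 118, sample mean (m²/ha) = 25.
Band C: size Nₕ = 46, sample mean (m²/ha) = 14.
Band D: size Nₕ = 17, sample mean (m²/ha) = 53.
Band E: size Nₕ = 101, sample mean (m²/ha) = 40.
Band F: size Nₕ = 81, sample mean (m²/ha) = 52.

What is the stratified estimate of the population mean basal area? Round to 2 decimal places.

34.46

N = 37 + 118 + 46 + 17 + 101 + 81 = 400.
Weight each subgroup mean by Nₕ/N and sum.
Σ Nₕx̄ₕ = 37·28 + 118·25 + 46·14 + 17·53 + 101·40 + 81·52 = 1036 + 2950 + 644 + 901 + 4040 + 4212 = 13783.
Divide by N: 13783 / 400 = 34.4575 → 34.46.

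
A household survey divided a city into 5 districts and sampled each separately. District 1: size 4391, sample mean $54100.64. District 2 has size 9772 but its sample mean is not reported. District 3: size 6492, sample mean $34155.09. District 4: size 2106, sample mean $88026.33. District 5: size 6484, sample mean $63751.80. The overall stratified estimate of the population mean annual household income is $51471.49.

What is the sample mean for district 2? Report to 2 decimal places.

45767.79

N = 4391 + 9772 + 6492 + 2106 + 6484 = 29245.
Overall total = μ·N = 51471.49·29245 = 1505283725.05.
Subtract the known strata: 4391·54100.64 + 6492·34155.09 + 2106·88026.33 + 6484·63751.80 = 1058040876.7.
Remaining total for district 2: 1505283725.05 − 1058040876.7 = 447242848.35.
Divide by its size: 447242848.35 / 9772 = 45767.7905... → 45767.79.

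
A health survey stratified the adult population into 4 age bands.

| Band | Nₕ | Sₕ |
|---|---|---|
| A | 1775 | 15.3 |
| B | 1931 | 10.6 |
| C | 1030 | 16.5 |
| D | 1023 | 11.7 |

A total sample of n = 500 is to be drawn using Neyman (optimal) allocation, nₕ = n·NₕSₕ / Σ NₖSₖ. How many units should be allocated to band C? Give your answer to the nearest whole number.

111

A: NₕSₕ = 1775·15.3 = 27157.5
B: NₕSₕ = 1931·10.6 = 20468.6
C: NₕSₕ = 1030·16.5 = 16995
D: NₕSₕ = 1023·11.7 = 11969.1
Σ NₕSₕ = 76590.2.
n_C = 500·16995/76590.2 = 110.948... → 111.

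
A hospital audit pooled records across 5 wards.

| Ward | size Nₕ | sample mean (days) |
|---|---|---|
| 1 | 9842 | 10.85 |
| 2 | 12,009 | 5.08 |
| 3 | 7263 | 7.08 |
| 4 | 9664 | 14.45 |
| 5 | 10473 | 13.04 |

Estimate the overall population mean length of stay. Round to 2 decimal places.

10.06

N = 49251; weights Wₕ = Nₕ/N = (0.1998, 0.2438, 0.1475, 0.1962, 0.2126).
x̄_st = Σ Wₕ·x̄ₕ = 0.1998·10.85 + 0.2438·5.08 + 0.1475·7.08 + 0.1962·14.45 + 0.2126·13.04 ≈ 10.0592...
→ 10.06.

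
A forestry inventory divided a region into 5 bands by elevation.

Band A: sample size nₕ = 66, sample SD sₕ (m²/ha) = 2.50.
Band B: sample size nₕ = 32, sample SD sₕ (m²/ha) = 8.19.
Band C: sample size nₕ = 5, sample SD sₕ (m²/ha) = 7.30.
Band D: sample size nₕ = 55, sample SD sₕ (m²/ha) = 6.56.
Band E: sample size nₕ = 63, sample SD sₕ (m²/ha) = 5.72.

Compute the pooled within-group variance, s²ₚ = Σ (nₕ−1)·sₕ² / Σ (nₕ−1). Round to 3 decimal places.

32.644

A: (66−1)·2.50² = 65·6.25 = 406.25
B: (32−1)·8.19² = 31·67.0761 = 2079.3591
C: (5−1)·7.30² = 4·53.29 = 213.16
D: (55−1)·6.56² = 54·43.0336 = 2323.8144
E: (63−1)·5.72² = 62·32.7184 = 2028.5408
Numerator = 7051.1243; denominator = Σ(nₕ−1) = 216.
s²ₚ = 7051.1243/216 = 32.64409... → 32.644.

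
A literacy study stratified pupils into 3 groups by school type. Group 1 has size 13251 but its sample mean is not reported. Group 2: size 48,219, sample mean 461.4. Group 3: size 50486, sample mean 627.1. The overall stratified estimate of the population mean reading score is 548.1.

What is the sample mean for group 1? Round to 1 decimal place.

562.6

Σ Nₕx̄ₕ = N·μ, so 13251·x̄_1 = 111956·548.1 − (48219·461.4 + 50486·627.1).
= 61363083.6 − 53908017.2 = 7455066.4.
x̄_1 = 7455066.4 / 13251 = 562.604... → 562.6.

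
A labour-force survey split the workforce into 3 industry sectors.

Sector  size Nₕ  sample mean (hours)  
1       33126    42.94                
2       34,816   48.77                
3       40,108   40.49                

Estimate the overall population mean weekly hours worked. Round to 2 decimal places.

x̄_st = (Σ Nₕx̄ₕ) / (Σ Nₕ) = (33126·42.94 + 34816·48.77 + 40108·40.49) / 108050
= 4744379.68 / 108050 = 43.9091... → 43.91.

43.91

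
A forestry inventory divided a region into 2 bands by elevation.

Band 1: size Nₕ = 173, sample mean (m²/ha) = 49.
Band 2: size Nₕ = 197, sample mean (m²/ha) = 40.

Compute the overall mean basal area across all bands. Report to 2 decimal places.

N = 370; weights Wₕ = Nₕ/N = (0.4676, 0.5324).
x̄_st = Σ Wₕ·x̄ₕ = 0.4676·49 + 0.5324·40 ≈ 44.2081...
→ 44.21.

44.21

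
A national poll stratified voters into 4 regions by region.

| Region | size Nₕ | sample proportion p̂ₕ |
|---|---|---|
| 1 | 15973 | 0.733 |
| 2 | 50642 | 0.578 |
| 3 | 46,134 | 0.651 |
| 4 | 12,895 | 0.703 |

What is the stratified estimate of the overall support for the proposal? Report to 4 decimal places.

0.6373

N = 15973 + 50642 + 46134 + 12895 = 125644.
Overall proportion = Σ (Nₕ/N)·p̂ₕ.
Σ Nₕp̂ₕ = 11708.209 + 29271.076 + 30033.234 + 9065.185 = 80077.704.
80077.704 / 125644 = 0.637338... → 0.6373.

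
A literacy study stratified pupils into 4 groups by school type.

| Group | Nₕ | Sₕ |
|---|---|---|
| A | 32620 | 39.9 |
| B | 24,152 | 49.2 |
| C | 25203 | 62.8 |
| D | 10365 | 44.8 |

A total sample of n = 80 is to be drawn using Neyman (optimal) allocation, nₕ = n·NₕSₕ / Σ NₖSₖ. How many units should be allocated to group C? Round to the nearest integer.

28

Σ NₕSₕ = 32620·39.9 + 24152·49.2 + 25203·62.8 + 10365·44.8 = 4536916.8.
Share for C: 1582748.4/4536916.8 = 0.34886.
n_C = 80 × 0.34886 = 27.909... → 28.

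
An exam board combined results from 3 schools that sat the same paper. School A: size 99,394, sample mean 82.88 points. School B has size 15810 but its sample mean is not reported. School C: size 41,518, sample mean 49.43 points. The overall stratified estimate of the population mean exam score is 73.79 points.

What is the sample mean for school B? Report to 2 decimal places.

80.61

N = 99394 + 15810 + 41518 = 156722.
Overall total = μ·N = 73.79·156722 = 11564516.38.
Subtract the known strata: 99394·82.88 + 41518·49.43 = 10290009.46.
Remaining total for school B: 11564516.38 − 10290009.46 = 1274506.92.
Divide by its size: 1274506.92 / 15810 = 80.6140... → 80.61.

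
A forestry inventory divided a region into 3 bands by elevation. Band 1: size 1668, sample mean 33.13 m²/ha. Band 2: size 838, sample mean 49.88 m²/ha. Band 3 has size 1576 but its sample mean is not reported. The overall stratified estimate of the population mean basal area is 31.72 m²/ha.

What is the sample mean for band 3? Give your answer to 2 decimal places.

Σ Nₕx̄ₕ = N·μ, so 1576·x̄_3 = 4082·31.72 − (1668·33.13 + 838·49.88).
= 129481.04 − 97060.28 = 32420.76.
x̄_3 = 32420.76 / 1576 = 20.5715... → 20.57.

20.57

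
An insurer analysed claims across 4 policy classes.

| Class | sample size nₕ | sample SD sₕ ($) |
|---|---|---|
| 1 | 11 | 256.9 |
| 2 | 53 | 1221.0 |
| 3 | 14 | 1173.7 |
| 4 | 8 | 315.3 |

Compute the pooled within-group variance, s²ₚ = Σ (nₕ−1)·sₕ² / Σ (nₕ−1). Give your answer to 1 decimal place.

1: (11−1)·256.9² = 10·65997.61 = 659976.1
2: (53−1)·1221.0² = 52·1490841 = 77523732
3: (14−1)·1173.7² = 13·1377571.69 = 17908431.97
4: (8−1)·315.3² = 7·99414.09 = 695898.63
Numerator = 96788038.7; denominator = Σ(nₕ−1) = 82.
s²ₚ = 96788038.7/82 = 1180341.935... → 1180341.9.

1180341.9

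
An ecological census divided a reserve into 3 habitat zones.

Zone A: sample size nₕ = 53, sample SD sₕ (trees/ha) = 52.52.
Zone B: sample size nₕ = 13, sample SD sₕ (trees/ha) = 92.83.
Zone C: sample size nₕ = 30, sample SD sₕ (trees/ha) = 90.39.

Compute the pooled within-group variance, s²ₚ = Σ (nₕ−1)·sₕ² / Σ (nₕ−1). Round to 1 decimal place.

5202.0

A: (53−1)·52.52² = 52·2758.3504 = 143434.2208
B: (13−1)·92.83² = 12·8617.4089 = 103408.9068
C: (30−1)·90.39² = 29·8170.3521 = 236940.2109
Numerator = 483783.3385; denominator = Σ(nₕ−1) = 93.
s²ₚ = 483783.3385/93 = 5201.971... → 5202.0.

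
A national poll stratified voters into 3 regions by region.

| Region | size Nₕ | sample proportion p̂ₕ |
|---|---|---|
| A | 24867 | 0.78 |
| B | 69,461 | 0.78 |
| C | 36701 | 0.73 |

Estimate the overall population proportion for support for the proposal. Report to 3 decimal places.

N = 24867 + 69461 + 36701 = 131029.
Overall proportion = Σ (Nₕ/N)·p̂ₕ.
Σ Nₕp̂ₕ = 19396.26 + 54179.58 + 26791.73 = 100367.57.
100367.57 / 131029 = 0.76600... → 0.766.

0.766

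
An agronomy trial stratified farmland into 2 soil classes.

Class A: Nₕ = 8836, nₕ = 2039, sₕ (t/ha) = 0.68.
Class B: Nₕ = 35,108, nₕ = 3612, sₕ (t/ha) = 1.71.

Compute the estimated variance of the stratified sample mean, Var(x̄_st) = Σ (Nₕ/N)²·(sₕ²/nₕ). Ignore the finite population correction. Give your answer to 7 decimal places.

0.0005259

N = 43944. Term for each stratum: Wₕ²sₕ²/nₕ.
Var(x̄_st) = 0.0000091688 + 0.0005167226 = 0.0005258914 → 0.0005259.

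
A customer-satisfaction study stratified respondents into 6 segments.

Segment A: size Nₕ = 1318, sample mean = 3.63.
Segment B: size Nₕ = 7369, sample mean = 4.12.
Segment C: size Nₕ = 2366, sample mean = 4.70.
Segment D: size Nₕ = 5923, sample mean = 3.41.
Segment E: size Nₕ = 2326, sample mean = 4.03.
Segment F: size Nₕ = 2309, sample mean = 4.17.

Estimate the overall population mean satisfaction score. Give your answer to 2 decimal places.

N = 21611; weights Wₕ = Nₕ/N = (0.0610, 0.3410, 0.1095, 0.2741, 0.1076, 0.1068).
x̄_st = Σ Wₕ·x̄ₕ = 0.0610·3.63 + 0.3410·4.12 + 0.1095·4.70 + 0.2741·3.41 + 0.1076·4.03 + 0.1068·4.17 ≈ 3.9547...
→ 3.95.

3.95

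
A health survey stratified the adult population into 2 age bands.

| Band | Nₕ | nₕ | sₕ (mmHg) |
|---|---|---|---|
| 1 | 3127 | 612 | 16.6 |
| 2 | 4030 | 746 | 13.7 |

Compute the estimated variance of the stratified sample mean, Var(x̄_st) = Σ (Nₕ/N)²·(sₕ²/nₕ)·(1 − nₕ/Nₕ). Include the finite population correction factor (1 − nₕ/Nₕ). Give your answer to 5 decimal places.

0.13414

N = 7157. Term for each stratum: Wₕ²sₕ²/nₕ·(1−nₕ/Nₕ).
Var(x̄_st) = 0.06913032 + 0.06500526 = 0.13413558 → 0.13414.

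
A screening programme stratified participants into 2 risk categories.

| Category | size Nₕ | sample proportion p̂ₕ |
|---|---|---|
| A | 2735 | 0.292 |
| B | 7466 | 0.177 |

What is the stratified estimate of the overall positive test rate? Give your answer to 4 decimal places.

Wₕ = Nₕ/N with N = 10201: 0.2681, 0.7319.
p̂_st = 0.2681·0.292 + 0.7319·0.177 ≈ 0.207833... → 0.2078.

0.2078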